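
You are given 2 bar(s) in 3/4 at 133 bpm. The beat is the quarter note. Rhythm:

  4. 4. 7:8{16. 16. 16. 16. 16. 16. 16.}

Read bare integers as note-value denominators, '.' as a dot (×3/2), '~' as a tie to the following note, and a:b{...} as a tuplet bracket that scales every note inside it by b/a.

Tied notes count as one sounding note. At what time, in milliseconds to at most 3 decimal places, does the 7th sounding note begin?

1. 0.0ms @ 0 + 676.692ms (3/2)
2. 676.692ms @ 3/2 + 676.692ms (3/2)
3. 1353.383ms @ 3 + 193.34ms (3/7)
4. 1546.724ms @ 24/7 + 193.34ms (3/7)
5. 1740.064ms @ 27/7 + 193.34ms (3/7)
6. 1933.405ms @ 30/7 + 193.34ms (3/7)
7. 2126.745ms @ 33/7 + 193.34ms (3/7)
8. 2320.086ms @ 36/7 + 193.34ms (3/7)
9. 2513.426ms @ 39/7 + 193.34ms (3/7)

note 7 onset = 33/7b = 2126.745ms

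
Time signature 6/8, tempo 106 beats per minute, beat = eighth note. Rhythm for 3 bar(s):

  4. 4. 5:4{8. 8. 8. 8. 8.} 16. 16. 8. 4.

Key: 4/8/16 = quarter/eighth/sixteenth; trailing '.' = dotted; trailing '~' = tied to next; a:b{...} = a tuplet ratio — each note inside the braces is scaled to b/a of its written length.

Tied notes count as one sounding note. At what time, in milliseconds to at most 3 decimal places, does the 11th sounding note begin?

1. 0.0ms @ 0 + 1698.113ms (3)
2. 1698.113ms @ 3 + 1698.113ms (3)
3. 3396.226ms @ 6 + 679.245ms (6/5)
4. 4075.472ms @ 36/5 + 679.245ms (6/5)
5. 4754.717ms @ 42/5 + 679.245ms (6/5)
6. 5433.962ms @ 48/5 + 679.245ms (6/5)
7. 6113.208ms @ 54/5 + 679.245ms (6/5)
8. 6792.453ms @ 12 + 424.528ms (3/4)
9. 7216.981ms @ 51/4 + 424.528ms (3/4)
10. 7641.509ms @ 27/2 + 849.057ms (3/2)
11. 8490.566ms @ 15 + 1698.113ms (3)

note 11 onset = 15b = 8490.566ms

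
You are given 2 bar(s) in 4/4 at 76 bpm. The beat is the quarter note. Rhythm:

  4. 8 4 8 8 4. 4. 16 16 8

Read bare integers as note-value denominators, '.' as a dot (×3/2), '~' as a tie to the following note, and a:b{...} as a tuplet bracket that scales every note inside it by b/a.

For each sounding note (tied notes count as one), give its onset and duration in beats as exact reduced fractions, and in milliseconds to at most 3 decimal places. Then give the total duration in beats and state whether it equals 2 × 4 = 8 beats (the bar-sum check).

1) 0.0ms=0b +1184.211ms=3/2b
2) 1184.211ms=3/2b +394.737ms=1/2b
3) 1578.947ms=2b +789.474ms=1b
4) 2368.421ms=3b +394.737ms=1/2b
5) 2763.158ms=7/2b +394.737ms=1/2b
6) 3157.895ms=4b +1184.211ms=3/2b
7) 4342.105ms=11/2b +1184.211ms=3/2b
8) 5526.316ms=7b +197.368ms=1/4b
9) 5723.684ms=29/4b +197.368ms=1/4b
10) 5921.053ms=15/2b +394.737ms=1/2b
Σ=8b of 8 (76bpm 4/4) — PASS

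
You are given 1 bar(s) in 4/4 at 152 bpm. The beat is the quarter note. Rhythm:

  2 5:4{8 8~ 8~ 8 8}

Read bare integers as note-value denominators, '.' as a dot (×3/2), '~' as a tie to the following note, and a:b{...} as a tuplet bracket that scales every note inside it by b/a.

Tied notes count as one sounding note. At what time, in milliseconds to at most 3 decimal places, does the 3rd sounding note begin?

1. 0.0ms @ 0 + 789.474ms (2)
2. 789.474ms @ 2 + 157.895ms (2/5)
3. 947.368ms @ 12/5 + 473.684ms (6/5)
4. 1421.053ms @ 18/5 + 157.895ms (2/5)

note 3 onset = 12/5b = 947.368ms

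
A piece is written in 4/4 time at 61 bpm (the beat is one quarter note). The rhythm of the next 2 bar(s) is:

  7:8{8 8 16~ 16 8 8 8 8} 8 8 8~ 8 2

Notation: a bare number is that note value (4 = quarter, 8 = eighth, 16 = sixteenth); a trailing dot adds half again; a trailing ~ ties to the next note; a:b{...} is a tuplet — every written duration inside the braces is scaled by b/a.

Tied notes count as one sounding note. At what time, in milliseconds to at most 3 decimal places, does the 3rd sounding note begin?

1. 0.0ms @ 0 + 562.061ms (4/7)
2. 562.061ms @ 4/7 + 562.061ms (4/7)
3. 1124.122ms @ 8/7 + 562.061ms (4/7)
4. 1686.183ms @ 12/7 + 562.061ms (4/7)
5. 2248.244ms @ 16/7 + 562.061ms (4/7)
6. 2810.304ms @ 20/7 + 562.061ms (4/7)
7. 3372.365ms @ 24/7 + 562.061ms (4/7)
8. 3934.426ms @ 4 + 491.803ms (1/2)
9. 4426.23ms @ 9/2 + 491.803ms (1/2)
10. 4918.033ms @ 5 + 983.607ms (1)
11. 5901.639ms @ 6 + 1967.213ms (2)

note 3 onset = 8/7b = 1124.122ms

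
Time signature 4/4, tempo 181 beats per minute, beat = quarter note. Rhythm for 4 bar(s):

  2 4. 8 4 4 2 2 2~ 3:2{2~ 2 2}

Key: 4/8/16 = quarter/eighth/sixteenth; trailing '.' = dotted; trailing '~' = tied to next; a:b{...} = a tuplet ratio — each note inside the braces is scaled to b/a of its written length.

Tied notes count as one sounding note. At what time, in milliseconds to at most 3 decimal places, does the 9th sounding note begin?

1. 0.0ms @ 0 + 662.983ms (2)
2. 662.983ms @ 2 + 497.238ms (3/2)
3. 1160.221ms @ 7/2 + 165.746ms (1/2)
4. 1325.967ms @ 4 + 331.492ms (1)
5. 1657.459ms @ 5 + 331.492ms (1)
6. 1988.95ms @ 6 + 662.983ms (2)
7. 2651.934ms @ 8 + 662.983ms (2)
8. 3314.917ms @ 10 + 1546.961ms (14/3)
9. 4861.878ms @ 44/3 + 441.989ms (4/3)

note 9 onset = 44/3b = 4861.878ms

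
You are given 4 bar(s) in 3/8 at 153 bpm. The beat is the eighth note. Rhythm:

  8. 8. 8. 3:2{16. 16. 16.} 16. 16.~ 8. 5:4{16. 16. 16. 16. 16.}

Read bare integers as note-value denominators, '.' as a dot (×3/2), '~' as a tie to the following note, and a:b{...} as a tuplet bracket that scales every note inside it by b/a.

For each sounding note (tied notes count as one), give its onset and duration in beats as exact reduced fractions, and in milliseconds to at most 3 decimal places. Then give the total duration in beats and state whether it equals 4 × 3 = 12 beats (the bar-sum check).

1) 0.0ms=0b +588.235ms=3/2b
2) 588.235ms=3/2b +588.235ms=3/2b
3) 1176.471ms=3b +588.235ms=3/2b
4) 1764.706ms=9/2b +196.078ms=1/2b
5) 1960.784ms=5b +196.078ms=1/2b
6) 2156.863ms=11/2b +196.078ms=1/2b
7) 2352.941ms=6b +294.118ms=3/4b
8) 2647.059ms=27/4b +882.353ms=9/4b
9) 3529.412ms=9b +235.294ms=3/5b
10) 3764.706ms=48/5b +235.294ms=3/5b
11) 4000.0ms=51/5b +235.294ms=3/5b
12) 4235.294ms=54/5b +235.294ms=3/5b
13) 4470.588ms=57/5b +235.294ms=3/5b
Σ=12b of 12 (153bpm 3/8) — PASS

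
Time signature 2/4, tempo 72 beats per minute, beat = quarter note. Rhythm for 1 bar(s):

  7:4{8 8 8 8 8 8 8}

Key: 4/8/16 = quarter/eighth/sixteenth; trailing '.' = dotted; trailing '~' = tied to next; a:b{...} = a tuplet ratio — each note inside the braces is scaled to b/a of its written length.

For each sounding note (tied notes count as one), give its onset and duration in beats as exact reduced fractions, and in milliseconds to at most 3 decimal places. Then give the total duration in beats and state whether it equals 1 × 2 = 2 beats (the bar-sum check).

1) 0.0ms=0b +238.095ms=2/7b
2) 238.095ms=2/7b +238.095ms=2/7b
3) 476.19ms=4/7b +238.095ms=2/7b
4) 714.286ms=6/7b +238.095ms=2/7b
5) 952.381ms=8/7b +238.095ms=2/7b
6) 1190.476ms=10/7b +238.095ms=2/7b
7) 1428.571ms=12/7b +238.095ms=2/7b
Σ=2b of 2 (72bpm 2/4) — PASS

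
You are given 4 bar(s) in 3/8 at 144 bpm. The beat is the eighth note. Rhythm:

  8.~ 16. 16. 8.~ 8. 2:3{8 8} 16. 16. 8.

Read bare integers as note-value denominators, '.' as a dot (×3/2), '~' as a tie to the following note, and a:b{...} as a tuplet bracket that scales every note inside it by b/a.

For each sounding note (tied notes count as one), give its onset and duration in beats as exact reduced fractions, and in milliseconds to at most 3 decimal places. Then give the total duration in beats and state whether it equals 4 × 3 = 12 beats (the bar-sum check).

1) 0.0ms=0b +937.5ms=9/4b
2) 937.5ms=9/4b +312.5ms=3/4b
3) 1250.0ms=3b +1250.0ms=3b
4) 2500.0ms=6b +625.0ms=3/2b
5) 3125.0ms=15/2b +625.0ms=3/2b
6) 3750.0ms=9b +312.5ms=3/4b
7) 4062.5ms=39/4b +312.5ms=3/4b
8) 4375.0ms=21/2b +625.0ms=3/2b
Σ=12b of 12 (144bpm 3/8) — PASS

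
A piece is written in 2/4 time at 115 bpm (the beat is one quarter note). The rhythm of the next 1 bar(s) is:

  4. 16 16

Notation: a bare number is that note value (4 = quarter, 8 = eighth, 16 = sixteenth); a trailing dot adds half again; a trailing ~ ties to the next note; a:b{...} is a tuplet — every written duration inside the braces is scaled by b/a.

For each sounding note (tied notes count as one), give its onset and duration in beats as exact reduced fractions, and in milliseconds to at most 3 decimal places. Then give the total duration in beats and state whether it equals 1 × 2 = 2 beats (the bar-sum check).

1) 0.0ms=0b +782.609ms=3/2b
2) 782.609ms=3/2b +130.435ms=1/4b
3) 913.043ms=7/4b +130.435ms=1/4b
Σ=2b of 2 (115bpm 2/4) — PASS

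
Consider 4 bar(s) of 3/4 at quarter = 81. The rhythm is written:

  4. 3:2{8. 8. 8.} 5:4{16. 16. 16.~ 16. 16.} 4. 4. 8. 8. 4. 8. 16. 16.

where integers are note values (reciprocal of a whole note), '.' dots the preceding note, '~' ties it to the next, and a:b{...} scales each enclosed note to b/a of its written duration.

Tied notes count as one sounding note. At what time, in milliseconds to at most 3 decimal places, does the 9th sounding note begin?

note 9 onset = 9/2b = 3333.333ms

1. 0.0ms @ 0 + 1111.111ms (3/2)
2. 1111.111ms @ 3/2 + 370.37ms (1/2)
3. 1481.481ms @ 2 + 370.37ms (1/2)
4. 1851.852ms @ 5/2 + 370.37ms (1/2)
5. 2222.222ms @ 3 + 222.222ms (3/10)
6. 2444.444ms @ 33/10 + 222.222ms (3/10)
7. 2666.667ms @ 18/5 + 444.444ms (3/5)
8. 3111.111ms @ 21/5 + 222.222ms (3/10)
9. 3333.333ms @ 9/2 + 1111.111ms (3/2)
10. 4444.444ms @ 6 + 1111.111ms (3/2)
11. 5555.556ms @ 15/2 + 555.556ms (3/4)
12. 6111.111ms @ 33/4 + 555.556ms (3/4)
13. 6666.667ms @ 9 + 1111.111ms (3/2)
14. 7777.778ms @ 21/2 + 555.556ms (3/4)
15. 8333.333ms @ 45/4 + 277.778ms (3/8)
16. 8611.111ms @ 93/8 + 277.778ms (3/8)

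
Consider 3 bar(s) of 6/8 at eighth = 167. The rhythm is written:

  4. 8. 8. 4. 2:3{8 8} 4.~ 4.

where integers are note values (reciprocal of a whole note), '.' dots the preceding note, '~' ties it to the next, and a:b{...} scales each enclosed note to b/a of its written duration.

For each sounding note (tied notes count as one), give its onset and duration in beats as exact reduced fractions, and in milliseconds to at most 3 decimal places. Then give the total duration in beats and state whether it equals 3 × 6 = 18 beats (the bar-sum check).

1) 0.0ms=0b +1077.844ms=3b
2) 1077.844ms=3b +538.922ms=3/2b
3) 1616.766ms=9/2b +538.922ms=3/2b
4) 2155.689ms=6b +1077.844ms=3b
5) 3233.533ms=9b +538.922ms=3/2b
6) 3772.455ms=21/2b +538.922ms=3/2b
7) 4311.377ms=12b +2155.689ms=6b
Σ=18b of 18 (167bpm 6/8) — PASS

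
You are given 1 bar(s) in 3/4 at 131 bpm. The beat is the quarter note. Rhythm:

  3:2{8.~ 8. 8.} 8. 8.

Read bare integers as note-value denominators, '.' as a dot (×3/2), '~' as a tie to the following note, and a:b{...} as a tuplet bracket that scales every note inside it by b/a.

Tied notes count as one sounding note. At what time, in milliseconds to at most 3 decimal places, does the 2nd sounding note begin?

1. 0.0ms @ 0 + 458.015ms (1)
2. 458.015ms @ 1 + 229.008ms (1/2)
3. 687.023ms @ 3/2 + 343.511ms (3/4)
4. 1030.534ms @ 9/4 + 343.511ms (3/4)

note 2 onset = 1b = 458.015ms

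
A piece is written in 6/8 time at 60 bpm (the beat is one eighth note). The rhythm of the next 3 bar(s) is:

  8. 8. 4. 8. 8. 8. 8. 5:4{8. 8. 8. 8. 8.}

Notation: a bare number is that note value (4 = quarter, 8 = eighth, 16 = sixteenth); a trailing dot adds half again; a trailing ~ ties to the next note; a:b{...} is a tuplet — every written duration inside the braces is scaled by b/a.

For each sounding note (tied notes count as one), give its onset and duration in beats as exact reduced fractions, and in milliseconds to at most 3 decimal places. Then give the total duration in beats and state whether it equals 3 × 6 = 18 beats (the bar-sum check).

1) 0.0ms=0b +1500.0ms=3/2b
2) 1500.0ms=3/2b +1500.0ms=3/2b
3) 3000.0ms=3b +3000.0ms=3b
4) 6000.0ms=6b +1500.0ms=3/2b
5) 7500.0ms=15/2b +1500.0ms=3/2b
6) 9000.0ms=9b +1500.0ms=3/2b
7) 10500.0ms=21/2b +1500.0ms=3/2b
8) 12000.0ms=12b +1200.0ms=6/5b
9) 13200.0ms=66/5b +1200.0ms=6/5b
10) 14400.0ms=72/5b +1200.0ms=6/5b
11) 15600.0ms=78/5b +1200.0ms=6/5b
12) 16800.0ms=84/5b +1200.0ms=6/5b
Σ=18b of 18 (60bpm 6/8) — PASS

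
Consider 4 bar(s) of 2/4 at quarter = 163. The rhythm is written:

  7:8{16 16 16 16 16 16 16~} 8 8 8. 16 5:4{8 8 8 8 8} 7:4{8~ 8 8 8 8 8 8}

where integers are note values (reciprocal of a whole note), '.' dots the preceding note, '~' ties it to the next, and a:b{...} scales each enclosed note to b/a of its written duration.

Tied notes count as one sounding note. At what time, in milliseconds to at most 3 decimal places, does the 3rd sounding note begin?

1. 0.0ms @ 0 + 105.171ms (2/7)
2. 105.171ms @ 2/7 + 105.171ms (2/7)
3. 210.342ms @ 4/7 + 105.171ms (2/7)
4. 315.513ms @ 6/7 + 105.171ms (2/7)
5. 420.684ms @ 8/7 + 105.171ms (2/7)
6. 525.855ms @ 10/7 + 105.171ms (2/7)
7. 631.025ms @ 12/7 + 289.22ms (11/14)
8. 920.245ms @ 5/2 + 184.049ms (1/2)
9. 1104.294ms @ 3 + 276.074ms (3/4)
10. 1380.368ms @ 15/4 + 92.025ms (1/4)
11. 1472.393ms @ 4 + 147.239ms (2/5)
12. 1619.632ms @ 22/5 + 147.239ms (2/5)
13. 1766.871ms @ 24/5 + 147.239ms (2/5)
14. 1914.11ms @ 26/5 + 147.239ms (2/5)
15. 2061.35ms @ 28/5 + 147.239ms (2/5)
16. 2208.589ms @ 6 + 210.342ms (4/7)
17. 2418.931ms @ 46/7 + 105.171ms (2/7)
18. 2524.102ms @ 48/7 + 105.171ms (2/7)
19. 2629.273ms @ 50/7 + 105.171ms (2/7)
20. 2734.443ms @ 52/7 + 105.171ms (2/7)
21. 2839.614ms @ 54/7 + 105.171ms (2/7)

note 3 onset = 4/7b = 210.342ms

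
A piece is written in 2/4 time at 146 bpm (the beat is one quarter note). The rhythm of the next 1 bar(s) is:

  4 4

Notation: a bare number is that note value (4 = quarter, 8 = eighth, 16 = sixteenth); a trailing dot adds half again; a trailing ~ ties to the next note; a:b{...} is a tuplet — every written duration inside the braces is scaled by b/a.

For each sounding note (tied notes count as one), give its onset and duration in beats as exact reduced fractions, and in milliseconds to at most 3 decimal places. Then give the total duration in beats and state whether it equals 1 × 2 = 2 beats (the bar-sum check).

1) 0.0ms=0b +410.959ms=1b
2) 410.959ms=1b +410.959ms=1b
Σ=2b of 2 (146bpm 2/4) — PASS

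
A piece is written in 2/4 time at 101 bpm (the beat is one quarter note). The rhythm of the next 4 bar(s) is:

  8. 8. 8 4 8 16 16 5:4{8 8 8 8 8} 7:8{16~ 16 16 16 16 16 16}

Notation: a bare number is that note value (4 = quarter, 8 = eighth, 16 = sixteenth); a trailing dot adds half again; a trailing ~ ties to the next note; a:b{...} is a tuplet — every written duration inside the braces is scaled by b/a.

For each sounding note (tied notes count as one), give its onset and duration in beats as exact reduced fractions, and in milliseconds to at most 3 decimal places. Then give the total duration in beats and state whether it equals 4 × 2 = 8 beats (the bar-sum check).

1) 0.0ms=0b +445.545ms=3/4b
2) 445.545ms=3/4b +445.545ms=3/4b
3) 891.089ms=3/2b +297.03ms=1/2b
4) 1188.119ms=2b +594.059ms=1b
5) 1782.178ms=3b +297.03ms=1/2b
6) 2079.208ms=7/2b +148.515ms=1/4b
7) 2227.723ms=15/4b +148.515ms=1/4b
8) 2376.238ms=4b +237.624ms=2/5b
9) 2613.861ms=22/5b +237.624ms=2/5b
10) 2851.485ms=24/5b +237.624ms=2/5b
11) 3089.109ms=26/5b +237.624ms=2/5b
12) 3326.733ms=28/5b +237.624ms=2/5b
13) 3564.356ms=6b +339.463ms=4/7b
14) 3903.819ms=46/7b +169.731ms=2/7b
15) 4073.55ms=48/7b +169.731ms=2/7b
16) 4243.281ms=50/7b +169.731ms=2/7b
17) 4413.013ms=52/7b +169.731ms=2/7b
18) 4582.744ms=54/7b +169.731ms=2/7b
Σ=8b of 8 (101bpm 2/4) — PASS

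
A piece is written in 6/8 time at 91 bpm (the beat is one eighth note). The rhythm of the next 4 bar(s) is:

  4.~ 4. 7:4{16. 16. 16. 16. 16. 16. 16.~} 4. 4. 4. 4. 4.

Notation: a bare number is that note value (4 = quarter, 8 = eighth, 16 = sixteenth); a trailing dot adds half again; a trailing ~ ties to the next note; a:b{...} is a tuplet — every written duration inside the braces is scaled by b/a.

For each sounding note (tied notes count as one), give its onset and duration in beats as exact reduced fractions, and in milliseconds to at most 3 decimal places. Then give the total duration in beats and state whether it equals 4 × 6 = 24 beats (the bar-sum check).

1) 0.0ms=0b +3956.044ms=6b
2) 3956.044ms=6b +282.575ms=3/7b
3) 4238.619ms=45/7b +282.575ms=3/7b
4) 4521.193ms=48/7b +282.575ms=3/7b
5) 4803.768ms=51/7b +282.575ms=3/7b
6) 5086.342ms=54/7b +282.575ms=3/7b
7) 5368.917ms=57/7b +282.575ms=3/7b
8) 5651.491ms=60/7b +2260.597ms=24/7b
9) 7912.088ms=12b +1978.022ms=3b
10) 9890.11ms=15b +1978.022ms=3b
11) 11868.132ms=18b +1978.022ms=3b
12) 13846.154ms=21b +1978.022ms=3b
Σ=24b of 24 (91bpm 6/8) — PASS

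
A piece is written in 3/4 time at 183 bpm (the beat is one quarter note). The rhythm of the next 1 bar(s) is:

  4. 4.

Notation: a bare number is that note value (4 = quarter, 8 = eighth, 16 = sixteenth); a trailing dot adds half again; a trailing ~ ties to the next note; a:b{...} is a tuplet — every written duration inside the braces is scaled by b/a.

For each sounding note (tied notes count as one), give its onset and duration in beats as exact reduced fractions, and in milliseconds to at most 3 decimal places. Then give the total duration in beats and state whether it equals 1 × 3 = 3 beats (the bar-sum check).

1) 0.0ms=0b +491.803ms=3/2b
2) 491.803ms=3/2b +491.803ms=3/2b
Σ=3b of 3 (183bpm 3/4) — PASS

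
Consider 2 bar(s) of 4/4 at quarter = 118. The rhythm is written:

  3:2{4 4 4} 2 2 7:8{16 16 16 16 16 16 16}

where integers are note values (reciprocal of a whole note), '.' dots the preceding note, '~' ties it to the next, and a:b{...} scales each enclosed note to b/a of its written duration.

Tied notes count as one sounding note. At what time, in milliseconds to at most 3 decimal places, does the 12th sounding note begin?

1. 0.0ms @ 0 + 338.983ms (2/3)
2. 338.983ms @ 2/3 + 338.983ms (2/3)
3. 677.966ms @ 4/3 + 338.983ms (2/3)
4. 1016.949ms @ 2 + 1016.949ms (2)
5. 2033.898ms @ 4 + 1016.949ms (2)
6. 3050.847ms @ 6 + 145.278ms (2/7)
7. 3196.126ms @ 44/7 + 145.278ms (2/7)
8. 3341.404ms @ 46/7 + 145.278ms (2/7)
9. 3486.683ms @ 48/7 + 145.278ms (2/7)
10. 3631.961ms @ 50/7 + 145.278ms (2/7)
11. 3777.24ms @ 52/7 + 145.278ms (2/7)
12. 3922.518ms @ 54/7 + 145.278ms (2/7)

note 12 onset = 54/7b = 3922.518ms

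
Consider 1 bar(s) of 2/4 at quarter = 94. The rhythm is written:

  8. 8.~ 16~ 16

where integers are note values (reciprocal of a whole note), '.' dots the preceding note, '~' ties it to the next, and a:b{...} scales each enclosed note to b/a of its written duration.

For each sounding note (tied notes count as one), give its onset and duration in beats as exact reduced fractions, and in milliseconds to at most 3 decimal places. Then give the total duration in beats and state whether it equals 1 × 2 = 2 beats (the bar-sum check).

1) 0.0ms=0b +478.723ms=3/4b
2) 478.723ms=3/4b +797.872ms=5/4b
Σ=2b of 2 (94bpm 2/4) — PASS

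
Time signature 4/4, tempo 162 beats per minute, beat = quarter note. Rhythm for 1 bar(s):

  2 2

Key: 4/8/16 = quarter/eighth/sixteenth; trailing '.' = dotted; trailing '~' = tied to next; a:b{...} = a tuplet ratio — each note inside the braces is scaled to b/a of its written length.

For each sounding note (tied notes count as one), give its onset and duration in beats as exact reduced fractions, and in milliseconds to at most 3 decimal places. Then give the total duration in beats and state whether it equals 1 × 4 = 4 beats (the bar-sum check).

1) 0.0ms=0b +740.741ms=2b
2) 740.741ms=2b +740.741ms=2b
Σ=4b of 4 (162bpm 4/4) — PASS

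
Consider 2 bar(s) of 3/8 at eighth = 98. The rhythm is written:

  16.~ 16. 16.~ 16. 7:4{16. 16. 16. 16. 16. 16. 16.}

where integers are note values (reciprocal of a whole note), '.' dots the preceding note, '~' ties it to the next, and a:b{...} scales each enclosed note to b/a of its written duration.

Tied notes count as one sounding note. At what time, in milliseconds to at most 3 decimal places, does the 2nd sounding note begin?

1. 0.0ms @ 0 + 918.367ms (3/2)
2. 918.367ms @ 3/2 + 918.367ms (3/2)
3. 1836.735ms @ 3 + 262.391ms (3/7)
4. 2099.125ms @ 24/7 + 262.391ms (3/7)
5. 2361.516ms @ 27/7 + 262.391ms (3/7)
6. 2623.907ms @ 30/7 + 262.391ms (3/7)
7. 2886.297ms @ 33/7 + 262.391ms (3/7)
8. 3148.688ms @ 36/7 + 262.391ms (3/7)
9. 3411.079ms @ 39/7 + 262.391ms (3/7)

note 2 onset = 3/2b = 918.367ms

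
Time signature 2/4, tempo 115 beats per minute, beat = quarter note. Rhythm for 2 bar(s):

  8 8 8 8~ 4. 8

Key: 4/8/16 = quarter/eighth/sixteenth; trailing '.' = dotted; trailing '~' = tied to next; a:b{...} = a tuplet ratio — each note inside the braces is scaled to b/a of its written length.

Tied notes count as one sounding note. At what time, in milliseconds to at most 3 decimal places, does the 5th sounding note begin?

note 5 onset = 7/2b = 1826.087ms

1. 0.0ms @ 0 + 260.87ms (1/2)
2. 260.87ms @ 1/2 + 260.87ms (1/2)
3. 521.739ms @ 1 + 260.87ms (1/2)
4. 782.609ms @ 3/2 + 1043.478ms (2)
5. 1826.087ms @ 7/2 + 260.87ms (1/2)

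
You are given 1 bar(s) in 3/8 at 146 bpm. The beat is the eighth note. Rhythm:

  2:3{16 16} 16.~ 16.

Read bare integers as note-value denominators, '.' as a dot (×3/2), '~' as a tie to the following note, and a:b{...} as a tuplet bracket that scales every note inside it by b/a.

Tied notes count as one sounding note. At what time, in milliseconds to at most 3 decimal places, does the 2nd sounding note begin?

note 2 onset = 3/4b = 308.219ms

1. 0.0ms @ 0 + 308.219ms (3/4)
2. 308.219ms @ 3/4 + 308.219ms (3/4)
3. 616.438ms @ 3/2 + 616.438ms (3/2)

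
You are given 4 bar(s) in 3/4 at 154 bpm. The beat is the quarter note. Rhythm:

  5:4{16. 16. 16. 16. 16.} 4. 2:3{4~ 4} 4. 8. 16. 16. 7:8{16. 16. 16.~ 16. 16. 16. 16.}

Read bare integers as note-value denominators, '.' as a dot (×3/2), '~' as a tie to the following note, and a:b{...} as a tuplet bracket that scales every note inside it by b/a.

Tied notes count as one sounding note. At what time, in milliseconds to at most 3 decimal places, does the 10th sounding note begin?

note 10 onset = 33/4b = 3214.286ms

1. 0.0ms @ 0 + 116.883ms (3/10)
2. 116.883ms @ 3/10 + 116.883ms (3/10)
3. 233.766ms @ 3/5 + 116.883ms (3/10)
4. 350.649ms @ 9/10 + 116.883ms (3/10)
5. 467.532ms @ 6/5 + 116.883ms (3/10)
6. 584.416ms @ 3/2 + 584.416ms (3/2)
7. 1168.831ms @ 3 + 1168.831ms (3)
8. 2337.662ms @ 6 + 584.416ms (3/2)
9. 2922.078ms @ 15/2 + 292.208ms (3/4)
10. 3214.286ms @ 33/4 + 146.104ms (3/8)
11. 3360.39ms @ 69/8 + 146.104ms (3/8)
12. 3506.494ms @ 9 + 166.976ms (3/7)
13. 3673.469ms @ 66/7 + 166.976ms (3/7)
14. 3840.445ms @ 69/7 + 333.952ms (6/7)
15. 4174.397ms @ 75/7 + 166.976ms (3/7)
16. 4341.373ms @ 78/7 + 166.976ms (3/7)
17. 4508.349ms @ 81/7 + 166.976ms (3/7)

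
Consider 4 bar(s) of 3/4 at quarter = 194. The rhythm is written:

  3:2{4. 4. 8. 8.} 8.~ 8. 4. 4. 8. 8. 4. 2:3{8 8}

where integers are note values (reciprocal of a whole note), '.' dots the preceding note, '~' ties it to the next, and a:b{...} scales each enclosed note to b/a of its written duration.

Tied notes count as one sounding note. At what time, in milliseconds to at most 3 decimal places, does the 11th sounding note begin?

note 11 onset = 21/2b = 3247.423ms

1. 0.0ms @ 0 + 309.278ms (1)
2. 309.278ms @ 1 + 309.278ms (1)
3. 618.557ms @ 2 + 154.639ms (1/2)
4. 773.196ms @ 5/2 + 154.639ms (1/2)
5. 927.835ms @ 3 + 463.918ms (3/2)
6. 1391.753ms @ 9/2 + 463.918ms (3/2)
7. 1855.67ms @ 6 + 463.918ms (3/2)
8. 2319.588ms @ 15/2 + 231.959ms (3/4)
9. 2551.546ms @ 33/4 + 231.959ms (3/4)
10. 2783.505ms @ 9 + 463.918ms (3/2)
11. 3247.423ms @ 21/2 + 231.959ms (3/4)
12. 3479.381ms @ 45/4 + 231.959ms (3/4)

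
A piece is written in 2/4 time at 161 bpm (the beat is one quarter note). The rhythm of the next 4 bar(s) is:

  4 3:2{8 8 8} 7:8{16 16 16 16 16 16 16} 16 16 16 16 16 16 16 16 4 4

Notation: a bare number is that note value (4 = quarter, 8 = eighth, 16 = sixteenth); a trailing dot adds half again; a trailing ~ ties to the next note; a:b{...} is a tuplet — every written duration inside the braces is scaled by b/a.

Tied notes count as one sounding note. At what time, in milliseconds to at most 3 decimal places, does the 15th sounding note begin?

1. 0.0ms @ 0 + 372.671ms (1)
2. 372.671ms @ 1 + 124.224ms (1/3)
3. 496.894ms @ 4/3 + 124.224ms (1/3)
4. 621.118ms @ 5/3 + 124.224ms (1/3)
5. 745.342ms @ 2 + 106.477ms (2/7)
6. 851.819ms @ 16/7 + 106.477ms (2/7)
7. 958.296ms @ 18/7 + 106.477ms (2/7)
8. 1064.774ms @ 20/7 + 106.477ms (2/7)
9. 1171.251ms @ 22/7 + 106.477ms (2/7)
10. 1277.728ms @ 24/7 + 106.477ms (2/7)
11. 1384.206ms @ 26/7 + 106.477ms (2/7)
12. 1490.683ms @ 4 + 93.168ms (1/4)
13. 1583.851ms @ 17/4 + 93.168ms (1/4)
14. 1677.019ms @ 9/2 + 93.168ms (1/4)
15. 1770.186ms @ 19/4 + 93.168ms (1/4)
16. 1863.354ms @ 5 + 93.168ms (1/4)
17. 1956.522ms @ 21/4 + 93.168ms (1/4)
18. 2049.689ms @ 11/2 + 93.168ms (1/4)
19. 2142.857ms @ 23/4 + 93.168ms (1/4)
20. 2236.025ms @ 6 + 372.671ms (1)
21. 2608.696ms @ 7 + 372.671ms (1)

note 15 onset = 19/4b = 1770.186ms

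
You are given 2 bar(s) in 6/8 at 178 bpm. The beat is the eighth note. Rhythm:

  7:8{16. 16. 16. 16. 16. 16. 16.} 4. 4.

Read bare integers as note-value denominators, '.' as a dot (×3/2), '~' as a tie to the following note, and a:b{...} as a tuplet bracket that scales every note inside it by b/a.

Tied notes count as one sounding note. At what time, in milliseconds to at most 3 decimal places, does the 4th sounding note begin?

note 4 onset = 18/7b = 866.774ms

1. 0.0ms @ 0 + 288.925ms (6/7)
2. 288.925ms @ 6/7 + 288.925ms (6/7)
3. 577.849ms @ 12/7 + 288.925ms (6/7)
4. 866.774ms @ 18/7 + 288.925ms (6/7)
5. 1155.698ms @ 24/7 + 288.925ms (6/7)
6. 1444.623ms @ 30/7 + 288.925ms (6/7)
7. 1733.547ms @ 36/7 + 288.925ms (6/7)
8. 2022.472ms @ 6 + 1011.236ms (3)
9. 3033.708ms @ 9 + 1011.236ms (3)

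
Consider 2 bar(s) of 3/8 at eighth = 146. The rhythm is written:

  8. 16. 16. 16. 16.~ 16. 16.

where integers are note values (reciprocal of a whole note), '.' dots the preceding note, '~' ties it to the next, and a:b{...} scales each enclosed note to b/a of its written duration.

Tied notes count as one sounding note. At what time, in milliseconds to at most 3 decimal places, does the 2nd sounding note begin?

1. 0.0ms @ 0 + 616.438ms (3/2)
2. 616.438ms @ 3/2 + 308.219ms (3/4)
3. 924.658ms @ 9/4 + 308.219ms (3/4)
4. 1232.877ms @ 3 + 308.219ms (3/4)
5. 1541.096ms @ 15/4 + 616.438ms (3/2)
6. 2157.534ms @ 21/4 + 308.219ms (3/4)

note 2 onset = 3/2b = 616.438ms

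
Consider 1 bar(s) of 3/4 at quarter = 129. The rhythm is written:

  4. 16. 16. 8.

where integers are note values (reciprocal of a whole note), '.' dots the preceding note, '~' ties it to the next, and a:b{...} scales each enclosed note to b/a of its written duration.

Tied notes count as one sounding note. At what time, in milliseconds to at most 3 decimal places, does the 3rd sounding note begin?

note 3 onset = 15/8b = 872.093ms

1. 0.0ms @ 0 + 697.674ms (3/2)
2. 697.674ms @ 3/2 + 174.419ms (3/8)
3. 872.093ms @ 15/8 + 174.419ms (3/8)
4. 1046.512ms @ 9/4 + 348.837ms (3/4)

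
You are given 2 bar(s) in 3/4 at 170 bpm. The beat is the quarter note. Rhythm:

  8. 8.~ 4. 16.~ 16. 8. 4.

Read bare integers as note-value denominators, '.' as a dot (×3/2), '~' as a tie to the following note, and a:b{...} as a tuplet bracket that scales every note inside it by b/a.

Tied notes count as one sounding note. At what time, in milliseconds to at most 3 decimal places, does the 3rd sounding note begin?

1. 0.0ms @ 0 + 264.706ms (3/4)
2. 264.706ms @ 3/4 + 794.118ms (9/4)
3. 1058.824ms @ 3 + 264.706ms (3/4)
4. 1323.529ms @ 15/4 + 264.706ms (3/4)
5. 1588.235ms @ 9/2 + 529.412ms (3/2)

note 3 onset = 3b = 1058.824ms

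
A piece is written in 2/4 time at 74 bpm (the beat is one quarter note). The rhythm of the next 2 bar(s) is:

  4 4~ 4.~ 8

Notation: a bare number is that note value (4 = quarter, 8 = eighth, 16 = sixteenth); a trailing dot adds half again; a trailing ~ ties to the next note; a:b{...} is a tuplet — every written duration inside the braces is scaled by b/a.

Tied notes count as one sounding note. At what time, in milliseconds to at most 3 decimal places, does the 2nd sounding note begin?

1. 0.0ms @ 0 + 810.811ms (1)
2. 810.811ms @ 1 + 2432.432ms (3)

note 2 onset = 1b = 810.811ms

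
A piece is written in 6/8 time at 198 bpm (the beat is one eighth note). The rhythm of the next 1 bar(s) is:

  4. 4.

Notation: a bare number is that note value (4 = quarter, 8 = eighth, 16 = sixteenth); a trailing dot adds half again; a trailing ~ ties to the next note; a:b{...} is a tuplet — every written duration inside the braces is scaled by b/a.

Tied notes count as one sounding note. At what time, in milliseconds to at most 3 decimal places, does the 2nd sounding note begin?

1. 0.0ms @ 0 + 909.091ms (3)
2. 909.091ms @ 3 + 909.091ms (3)

note 2 onset = 3b = 909.091ms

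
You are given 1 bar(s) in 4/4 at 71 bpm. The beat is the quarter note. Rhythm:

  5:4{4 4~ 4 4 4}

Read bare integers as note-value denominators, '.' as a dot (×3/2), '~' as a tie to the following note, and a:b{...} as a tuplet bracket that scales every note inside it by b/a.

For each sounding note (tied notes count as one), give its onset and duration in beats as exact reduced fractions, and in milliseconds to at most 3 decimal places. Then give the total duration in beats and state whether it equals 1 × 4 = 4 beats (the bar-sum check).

1) 0.0ms=0b +676.056ms=4/5b
2) 676.056ms=4/5b +1352.113ms=8/5b
3) 2028.169ms=12/5b +676.056ms=4/5b
4) 2704.225ms=16/5b +676.056ms=4/5b
Σ=4b of 4 (71bpm 4/4) — PASS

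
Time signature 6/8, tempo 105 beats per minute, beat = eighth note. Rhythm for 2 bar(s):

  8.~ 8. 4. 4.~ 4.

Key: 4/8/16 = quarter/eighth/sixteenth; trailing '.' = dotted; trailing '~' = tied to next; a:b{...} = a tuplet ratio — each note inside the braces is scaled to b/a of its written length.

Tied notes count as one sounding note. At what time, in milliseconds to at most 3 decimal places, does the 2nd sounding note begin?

note 2 onset = 3b = 1714.286ms

1. 0.0ms @ 0 + 1714.286ms (3)
2. 1714.286ms @ 3 + 1714.286ms (3)
3. 3428.571ms @ 6 + 3428.571ms (6)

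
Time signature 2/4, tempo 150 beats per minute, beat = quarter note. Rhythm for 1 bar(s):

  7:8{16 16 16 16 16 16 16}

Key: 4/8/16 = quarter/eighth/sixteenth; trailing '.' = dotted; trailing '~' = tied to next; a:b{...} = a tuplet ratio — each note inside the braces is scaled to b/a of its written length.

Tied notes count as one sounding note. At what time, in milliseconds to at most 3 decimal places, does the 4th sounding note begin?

1. 0.0ms @ 0 + 114.286ms (2/7)
2. 114.286ms @ 2/7 + 114.286ms (2/7)
3. 228.571ms @ 4/7 + 114.286ms (2/7)
4. 342.857ms @ 6/7 + 114.286ms (2/7)
5. 457.143ms @ 8/7 + 114.286ms (2/7)
6. 571.429ms @ 10/7 + 114.286ms (2/7)
7. 685.714ms @ 12/7 + 114.286ms (2/7)

note 4 onset = 6/7b = 342.857ms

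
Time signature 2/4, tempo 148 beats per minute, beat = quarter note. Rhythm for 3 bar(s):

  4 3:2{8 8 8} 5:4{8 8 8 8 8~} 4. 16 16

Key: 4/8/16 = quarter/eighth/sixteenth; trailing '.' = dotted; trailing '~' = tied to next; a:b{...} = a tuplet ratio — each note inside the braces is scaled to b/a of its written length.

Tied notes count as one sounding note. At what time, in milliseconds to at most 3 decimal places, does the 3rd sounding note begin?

1. 0.0ms @ 0 + 405.405ms (1)
2. 405.405ms @ 1 + 135.135ms (1/3)
3. 540.541ms @ 4/3 + 135.135ms (1/3)
4. 675.676ms @ 5/3 + 135.135ms (1/3)
5. 810.811ms @ 2 + 162.162ms (2/5)
6. 972.973ms @ 12/5 + 162.162ms (2/5)
7. 1135.135ms @ 14/5 + 162.162ms (2/5)
8. 1297.297ms @ 16/5 + 162.162ms (2/5)
9. 1459.459ms @ 18/5 + 770.27ms (19/10)
10. 2229.73ms @ 11/2 + 101.351ms (1/4)
11. 2331.081ms @ 23/4 + 101.351ms (1/4)

note 3 onset = 4/3b = 540.541ms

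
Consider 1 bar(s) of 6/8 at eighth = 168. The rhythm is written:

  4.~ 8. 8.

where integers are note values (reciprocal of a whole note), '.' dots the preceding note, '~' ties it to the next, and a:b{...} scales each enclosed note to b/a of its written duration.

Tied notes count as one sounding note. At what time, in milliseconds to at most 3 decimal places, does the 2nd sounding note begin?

note 2 onset = 9/2b = 1607.143ms

1. 0.0ms @ 0 + 1607.143ms (9/2)
2. 1607.143ms @ 9/2 + 535.714ms (3/2)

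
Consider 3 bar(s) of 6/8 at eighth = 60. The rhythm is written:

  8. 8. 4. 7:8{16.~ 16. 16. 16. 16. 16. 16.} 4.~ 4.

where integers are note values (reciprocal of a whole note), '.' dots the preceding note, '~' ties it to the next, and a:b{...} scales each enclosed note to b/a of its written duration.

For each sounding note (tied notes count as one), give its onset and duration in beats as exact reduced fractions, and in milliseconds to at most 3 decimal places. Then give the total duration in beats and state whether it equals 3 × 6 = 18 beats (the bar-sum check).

1) 0.0ms=0b +1500.0ms=3/2b
2) 1500.0ms=3/2b +1500.0ms=3/2b
3) 3000.0ms=3b +3000.0ms=3b
4) 6000.0ms=6b +1714.286ms=12/7b
5) 7714.286ms=54/7b +857.143ms=6/7b
6) 8571.429ms=60/7b +857.143ms=6/7b
7) 9428.571ms=66/7b +857.143ms=6/7b
8) 10285.714ms=72/7b +857.143ms=6/7b
9) 11142.857ms=78/7b +857.143ms=6/7b
10) 12000.0ms=12b +6000.0ms=6b
Σ=18b of 18 (60bpm 6/8) — PASS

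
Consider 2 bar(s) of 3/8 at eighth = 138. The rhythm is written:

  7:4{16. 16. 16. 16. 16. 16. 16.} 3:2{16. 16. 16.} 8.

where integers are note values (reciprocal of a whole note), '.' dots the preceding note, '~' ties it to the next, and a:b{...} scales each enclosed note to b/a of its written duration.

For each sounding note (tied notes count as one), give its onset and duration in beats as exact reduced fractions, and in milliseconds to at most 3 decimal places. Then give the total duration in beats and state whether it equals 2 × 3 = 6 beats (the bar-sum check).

1) 0.0ms=0b +186.335ms=3/7b
2) 186.335ms=3/7b +186.335ms=3/7b
3) 372.671ms=6/7b +186.335ms=3/7b
4) 559.006ms=9/7b +186.335ms=3/7b
5) 745.342ms=12/7b +186.335ms=3/7b
6) 931.677ms=15/7b +186.335ms=3/7b
7) 1118.012ms=18/7b +186.335ms=3/7b
8) 1304.348ms=3b +217.391ms=1/2b
9) 1521.739ms=7/2b +217.391ms=1/2b
10) 1739.13ms=4b +217.391ms=1/2b
11) 1956.522ms=9/2b +652.174ms=3/2b
Σ=6b of 6 (138bpm 3/8) — PASS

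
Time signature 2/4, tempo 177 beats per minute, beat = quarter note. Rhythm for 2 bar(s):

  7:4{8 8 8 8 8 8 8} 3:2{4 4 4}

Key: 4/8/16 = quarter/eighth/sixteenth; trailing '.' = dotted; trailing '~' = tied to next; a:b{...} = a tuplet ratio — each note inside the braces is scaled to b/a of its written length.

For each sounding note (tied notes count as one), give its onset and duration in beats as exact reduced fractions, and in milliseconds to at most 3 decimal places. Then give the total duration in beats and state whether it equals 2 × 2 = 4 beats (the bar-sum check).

1) 0.0ms=0b +96.852ms=2/7b
2) 96.852ms=2/7b +96.852ms=2/7b
3) 193.705ms=4/7b +96.852ms=2/7b
4) 290.557ms=6/7b +96.852ms=2/7b
5) 387.409ms=8/7b +96.852ms=2/7b
6) 484.262ms=10/7b +96.852ms=2/7b
7) 581.114ms=12/7b +96.852ms=2/7b
8) 677.966ms=2b +225.989ms=2/3b
9) 903.955ms=8/3b +225.989ms=2/3b
10) 1129.944ms=10/3b +225.989ms=2/3b
Σ=4b of 4 (177bpm 2/4) — PASS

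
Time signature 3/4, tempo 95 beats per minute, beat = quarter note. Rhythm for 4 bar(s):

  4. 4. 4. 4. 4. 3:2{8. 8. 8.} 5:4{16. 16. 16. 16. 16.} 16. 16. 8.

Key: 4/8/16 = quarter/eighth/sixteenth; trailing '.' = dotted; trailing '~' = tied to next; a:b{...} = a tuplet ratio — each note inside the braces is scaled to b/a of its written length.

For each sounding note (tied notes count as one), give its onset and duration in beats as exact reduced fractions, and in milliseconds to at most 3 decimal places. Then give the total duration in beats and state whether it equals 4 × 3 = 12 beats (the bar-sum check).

1) 0.0ms=0b +947.368ms=3/2b
2) 947.368ms=3/2b +947.368ms=3/2b
3) 1894.737ms=3b +947.368ms=3/2b
4) 2842.105ms=9/2b +947.368ms=3/2b
5) 3789.474ms=6b +947.368ms=3/2b
6) 4736.842ms=15/2b +315.789ms=1/2b
7) 5052.632ms=8b +315.789ms=1/2b
8) 5368.421ms=17/2b +315.789ms=1/2b
9) 5684.211ms=9b +189.474ms=3/10b
10) 5873.684ms=93/10b +189.474ms=3/10b
11) 6063.158ms=48/5b +189.474ms=3/10b
12) 6252.632ms=99/10b +189.474ms=3/10b
13) 6442.105ms=51/5b +189.474ms=3/10b
14) 6631.579ms=21/2b +236.842ms=3/8b
15) 6868.421ms=87/8b +236.842ms=3/8b
16) 7105.263ms=45/4b +473.684ms=3/4b
Σ=12b of 12 (95bpm 3/4) — PASS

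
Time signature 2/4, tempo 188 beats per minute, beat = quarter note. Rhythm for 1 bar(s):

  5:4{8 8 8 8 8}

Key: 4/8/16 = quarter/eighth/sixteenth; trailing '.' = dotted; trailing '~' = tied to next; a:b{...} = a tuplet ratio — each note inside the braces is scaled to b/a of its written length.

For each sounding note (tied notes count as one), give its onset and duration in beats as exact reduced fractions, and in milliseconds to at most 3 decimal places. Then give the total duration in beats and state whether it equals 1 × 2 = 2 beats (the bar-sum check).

1) 0.0ms=0b +127.66ms=2/5b
2) 127.66ms=2/5b +127.66ms=2/5b
3) 255.319ms=4/5b +127.66ms=2/5b
4) 382.979ms=6/5b +127.66ms=2/5b
5) 510.638ms=8/5b +127.66ms=2/5b
Σ=2b of 2 (188bpm 2/4) — PASS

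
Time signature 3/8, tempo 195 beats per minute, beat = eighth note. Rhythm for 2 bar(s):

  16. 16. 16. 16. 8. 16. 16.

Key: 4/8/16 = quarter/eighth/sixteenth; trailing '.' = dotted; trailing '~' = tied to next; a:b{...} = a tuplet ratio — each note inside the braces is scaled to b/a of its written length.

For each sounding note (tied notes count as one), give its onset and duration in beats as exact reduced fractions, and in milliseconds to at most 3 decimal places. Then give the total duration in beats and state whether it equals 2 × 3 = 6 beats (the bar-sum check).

1) 0.0ms=0b +230.769ms=3/4b
2) 230.769ms=3/4b +230.769ms=3/4b
3) 461.538ms=3/2b +230.769ms=3/4b
4) 692.308ms=9/4b +230.769ms=3/4b
5) 923.077ms=3b +461.538ms=3/2b
6) 1384.615ms=9/2b +230.769ms=3/4b
7) 1615.385ms=21/4b +230.769ms=3/4b
Σ=6b of 6 (195bpm 3/8) — PASS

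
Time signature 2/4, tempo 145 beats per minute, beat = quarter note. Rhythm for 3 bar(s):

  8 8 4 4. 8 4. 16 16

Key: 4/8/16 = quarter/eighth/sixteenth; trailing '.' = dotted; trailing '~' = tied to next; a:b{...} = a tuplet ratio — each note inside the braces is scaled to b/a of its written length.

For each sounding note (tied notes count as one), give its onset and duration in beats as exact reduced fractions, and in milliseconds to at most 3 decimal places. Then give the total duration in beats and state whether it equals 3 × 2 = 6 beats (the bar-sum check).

1) 0.0ms=0b +206.897ms=1/2b
2) 206.897ms=1/2b +206.897ms=1/2b
3) 413.793ms=1b +413.793ms=1b
4) 827.586ms=2b +620.69ms=3/2b
5) 1448.276ms=7/2b +206.897ms=1/2b
6) 1655.172ms=4b +620.69ms=3/2b
7) 2275.862ms=11/2b +103.448ms=1/4b
8) 2379.31ms=23/4b +103.448ms=1/4b
Σ=6b of 6 (145bpm 2/4) — PASS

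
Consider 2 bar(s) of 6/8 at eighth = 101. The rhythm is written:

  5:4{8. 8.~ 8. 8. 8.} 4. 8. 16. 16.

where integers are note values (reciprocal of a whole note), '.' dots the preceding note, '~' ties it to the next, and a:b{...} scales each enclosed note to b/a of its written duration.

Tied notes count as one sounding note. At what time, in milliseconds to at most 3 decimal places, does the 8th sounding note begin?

1. 0.0ms @ 0 + 712.871ms (6/5)
2. 712.871ms @ 6/5 + 1425.743ms (12/5)
3. 2138.614ms @ 18/5 + 712.871ms (6/5)
4. 2851.485ms @ 24/5 + 712.871ms (6/5)
5. 3564.356ms @ 6 + 1782.178ms (3)
6. 5346.535ms @ 9 + 891.089ms (3/2)
7. 6237.624ms @ 21/2 + 445.545ms (3/4)
8. 6683.168ms @ 45/4 + 445.545ms (3/4)

note 8 onset = 45/4b = 6683.168ms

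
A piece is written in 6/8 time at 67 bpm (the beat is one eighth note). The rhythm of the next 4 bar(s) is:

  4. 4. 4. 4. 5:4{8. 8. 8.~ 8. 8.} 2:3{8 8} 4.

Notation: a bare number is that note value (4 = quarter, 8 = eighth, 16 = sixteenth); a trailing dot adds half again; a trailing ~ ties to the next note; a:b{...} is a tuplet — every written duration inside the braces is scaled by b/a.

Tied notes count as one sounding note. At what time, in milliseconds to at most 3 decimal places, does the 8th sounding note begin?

1. 0.0ms @ 0 + 2686.567ms (3)
2. 2686.567ms @ 3 + 2686.567ms (3)
3. 5373.134ms @ 6 + 2686.567ms (3)
4. 8059.701ms @ 9 + 2686.567ms (3)
5. 10746.269ms @ 12 + 1074.627ms (6/5)
6. 11820.896ms @ 66/5 + 1074.627ms (6/5)
7. 12895.522ms @ 72/5 + 2149.254ms (12/5)
8. 15044.776ms @ 84/5 + 1074.627ms (6/5)
9. 16119.403ms @ 18 + 1343.284ms (3/2)
10. 17462.687ms @ 39/2 + 1343.284ms (3/2)
11. 18805.97ms @ 21 + 2686.567ms (3)

note 8 onset = 84/5b = 15044.776ms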